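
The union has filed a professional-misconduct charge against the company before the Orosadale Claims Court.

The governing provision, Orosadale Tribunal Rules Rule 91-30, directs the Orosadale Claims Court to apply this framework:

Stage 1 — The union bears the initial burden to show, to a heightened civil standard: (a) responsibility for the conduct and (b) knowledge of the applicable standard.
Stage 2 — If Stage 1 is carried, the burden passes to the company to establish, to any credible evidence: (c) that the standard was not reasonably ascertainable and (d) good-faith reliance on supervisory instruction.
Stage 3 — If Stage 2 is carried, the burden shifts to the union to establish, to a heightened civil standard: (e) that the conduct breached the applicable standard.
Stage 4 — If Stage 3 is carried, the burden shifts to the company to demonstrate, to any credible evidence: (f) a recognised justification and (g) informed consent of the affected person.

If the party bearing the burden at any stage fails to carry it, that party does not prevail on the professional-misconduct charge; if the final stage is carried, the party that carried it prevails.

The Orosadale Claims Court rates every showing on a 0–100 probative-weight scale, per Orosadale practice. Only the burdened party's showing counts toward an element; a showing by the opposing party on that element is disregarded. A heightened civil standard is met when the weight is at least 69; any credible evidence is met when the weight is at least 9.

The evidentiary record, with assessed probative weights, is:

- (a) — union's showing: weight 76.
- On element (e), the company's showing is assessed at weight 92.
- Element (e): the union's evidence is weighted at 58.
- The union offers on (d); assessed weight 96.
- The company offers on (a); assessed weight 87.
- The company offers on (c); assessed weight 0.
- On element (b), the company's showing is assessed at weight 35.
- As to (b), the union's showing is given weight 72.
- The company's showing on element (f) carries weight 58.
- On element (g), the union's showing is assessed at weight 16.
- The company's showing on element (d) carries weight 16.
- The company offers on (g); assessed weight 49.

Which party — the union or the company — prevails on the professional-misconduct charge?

union

At Stage 1 the union must meet a heightened civil standard (weight is at least 69): on (a) the weight is 76 (the company's 87 is given no effect), ≥ 69, so (a) meets the standard; on (b) the weight is 72 (the company's 35 is given no effect), which does reach 69, so (b) meets the standard.
  Stage 1 is satisfied; the onus moves to the company.
At Stage 2 the company must meet any credible evidence (weight is at least 9): on (c) the weight is 0, which does not reach 9, so (c) does not meet the standard; on (d) the weight is 16 (the union's 96 is given no effect), which does reach 9, so (d) meets the standard.
  The company does not carry Stage 2.
So the union prevails.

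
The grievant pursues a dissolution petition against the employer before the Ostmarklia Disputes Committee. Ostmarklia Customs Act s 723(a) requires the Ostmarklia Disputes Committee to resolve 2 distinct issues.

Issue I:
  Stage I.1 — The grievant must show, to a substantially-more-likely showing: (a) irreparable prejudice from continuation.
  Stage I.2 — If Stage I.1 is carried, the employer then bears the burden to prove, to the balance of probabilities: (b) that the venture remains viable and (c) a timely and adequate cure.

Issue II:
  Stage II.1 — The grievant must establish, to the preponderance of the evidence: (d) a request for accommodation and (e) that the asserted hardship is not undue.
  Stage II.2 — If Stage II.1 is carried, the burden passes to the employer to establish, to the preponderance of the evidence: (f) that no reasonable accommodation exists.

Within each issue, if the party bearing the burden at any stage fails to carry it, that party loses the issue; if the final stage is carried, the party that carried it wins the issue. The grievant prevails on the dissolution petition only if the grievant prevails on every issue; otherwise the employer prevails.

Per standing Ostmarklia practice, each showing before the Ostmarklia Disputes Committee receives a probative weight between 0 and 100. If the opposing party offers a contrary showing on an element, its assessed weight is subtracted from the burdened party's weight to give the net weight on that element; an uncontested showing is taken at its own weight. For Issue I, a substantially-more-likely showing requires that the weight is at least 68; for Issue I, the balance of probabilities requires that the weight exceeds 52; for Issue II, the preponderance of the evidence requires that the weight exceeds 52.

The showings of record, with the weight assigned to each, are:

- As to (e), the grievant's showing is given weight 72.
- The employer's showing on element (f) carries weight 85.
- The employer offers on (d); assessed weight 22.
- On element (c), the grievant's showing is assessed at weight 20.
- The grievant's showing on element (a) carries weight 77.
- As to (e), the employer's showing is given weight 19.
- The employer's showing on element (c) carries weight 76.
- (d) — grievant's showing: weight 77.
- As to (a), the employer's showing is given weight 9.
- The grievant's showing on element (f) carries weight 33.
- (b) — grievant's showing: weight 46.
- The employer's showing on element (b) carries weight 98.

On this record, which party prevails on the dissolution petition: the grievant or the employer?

grievant

— Issue I —
At Stage I.1 the grievant must meet a substantially-more-likely showing (weight is at least 68): on (a) the weight is 77 less the opposing 9 gives net 68, which does reach 68, so (a) meets the standard.
  All elements met. The burden passes to the employer.
At Stage I.2 the employer must meet the balance of probabilities (weight exceeds 52): on (b) the weight is 98 less the opposing 46 gives net 52, which does not exceed 52, so (b) does not meet the standard; on (c) the weight is 76 less the opposing 20 gives net 56, which does exceed 52, so (c) meets the standard.
  Not every element is met, so the employer fails to carry Stage I.2.
So the grievant prevails on this issue.
— Issue II —
At Stage II.1 the grievant must meet the preponderance of the evidence (weight exceeds 52): on (d) the weight is 77 less the opposing 22 gives net 55, which does exceed 52, so (d) meets the standard; on (e) the weight is 72 less the opposing 19 gives net 53, which does exceed 52, so (e) meets the standard.
  All elements met. The burden passes to the employer.
At Stage II.2 the employer must meet the preponderance of the evidence (weight exceeds 52): on (f) the weight is 85 less the opposing 33 gives net 52, which does not exceed 52, so (f) does not meet the standard.
  Not every element is met, so the employer fails to carry Stage II.2.
The grievant prevails on this issue.
Per-issue: Issue I → grievant; Issue II → grievant. The grievant must prevail on every issue; overall, the grievant prevails.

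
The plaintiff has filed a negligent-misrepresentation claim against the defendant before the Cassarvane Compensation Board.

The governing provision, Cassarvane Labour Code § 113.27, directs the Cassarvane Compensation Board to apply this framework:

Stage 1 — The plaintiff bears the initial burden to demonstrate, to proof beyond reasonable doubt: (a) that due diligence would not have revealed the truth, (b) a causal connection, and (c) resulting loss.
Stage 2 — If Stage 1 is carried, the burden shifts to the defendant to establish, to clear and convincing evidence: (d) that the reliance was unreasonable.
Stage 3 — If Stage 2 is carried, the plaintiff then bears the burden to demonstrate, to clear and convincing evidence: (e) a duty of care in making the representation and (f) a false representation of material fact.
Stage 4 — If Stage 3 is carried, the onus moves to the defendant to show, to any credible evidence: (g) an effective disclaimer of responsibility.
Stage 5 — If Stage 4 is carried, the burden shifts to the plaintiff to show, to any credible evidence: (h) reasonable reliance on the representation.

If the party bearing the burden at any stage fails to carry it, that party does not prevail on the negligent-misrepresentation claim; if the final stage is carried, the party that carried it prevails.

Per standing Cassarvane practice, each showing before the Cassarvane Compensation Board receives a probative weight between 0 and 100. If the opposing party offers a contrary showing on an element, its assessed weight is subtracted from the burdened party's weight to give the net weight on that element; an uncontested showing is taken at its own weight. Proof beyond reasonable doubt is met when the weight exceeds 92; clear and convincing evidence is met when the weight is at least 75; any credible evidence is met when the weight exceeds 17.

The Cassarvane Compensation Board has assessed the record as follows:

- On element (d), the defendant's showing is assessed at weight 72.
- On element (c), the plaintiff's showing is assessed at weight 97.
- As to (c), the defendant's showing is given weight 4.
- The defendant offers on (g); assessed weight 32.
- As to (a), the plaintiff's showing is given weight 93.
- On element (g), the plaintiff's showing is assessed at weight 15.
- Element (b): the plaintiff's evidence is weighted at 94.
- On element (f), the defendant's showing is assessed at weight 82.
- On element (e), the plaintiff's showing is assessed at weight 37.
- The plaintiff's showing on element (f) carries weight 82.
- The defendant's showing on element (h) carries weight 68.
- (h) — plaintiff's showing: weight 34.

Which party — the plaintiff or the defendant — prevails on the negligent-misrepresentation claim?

plaintiff

Stage 1 — burden on plaintiff; standard: proof beyond reasonable doubt (weight exceeds 92).
    (a): 93 > 92 [met]
    (b): 94 > 92 [met]
    (c): 97 − 4 = 93 > 92 [met]
  The plaintiff carries Stage 1; the defendant now bears the burden.
Stage 2 — burden on defendant; standard: clear and convincing evidence (weight is at least 75).
    (d): 72 < 75 [not met]
  Stage 2 not carried; the defendant fails its burden.
The plaintiff prevails.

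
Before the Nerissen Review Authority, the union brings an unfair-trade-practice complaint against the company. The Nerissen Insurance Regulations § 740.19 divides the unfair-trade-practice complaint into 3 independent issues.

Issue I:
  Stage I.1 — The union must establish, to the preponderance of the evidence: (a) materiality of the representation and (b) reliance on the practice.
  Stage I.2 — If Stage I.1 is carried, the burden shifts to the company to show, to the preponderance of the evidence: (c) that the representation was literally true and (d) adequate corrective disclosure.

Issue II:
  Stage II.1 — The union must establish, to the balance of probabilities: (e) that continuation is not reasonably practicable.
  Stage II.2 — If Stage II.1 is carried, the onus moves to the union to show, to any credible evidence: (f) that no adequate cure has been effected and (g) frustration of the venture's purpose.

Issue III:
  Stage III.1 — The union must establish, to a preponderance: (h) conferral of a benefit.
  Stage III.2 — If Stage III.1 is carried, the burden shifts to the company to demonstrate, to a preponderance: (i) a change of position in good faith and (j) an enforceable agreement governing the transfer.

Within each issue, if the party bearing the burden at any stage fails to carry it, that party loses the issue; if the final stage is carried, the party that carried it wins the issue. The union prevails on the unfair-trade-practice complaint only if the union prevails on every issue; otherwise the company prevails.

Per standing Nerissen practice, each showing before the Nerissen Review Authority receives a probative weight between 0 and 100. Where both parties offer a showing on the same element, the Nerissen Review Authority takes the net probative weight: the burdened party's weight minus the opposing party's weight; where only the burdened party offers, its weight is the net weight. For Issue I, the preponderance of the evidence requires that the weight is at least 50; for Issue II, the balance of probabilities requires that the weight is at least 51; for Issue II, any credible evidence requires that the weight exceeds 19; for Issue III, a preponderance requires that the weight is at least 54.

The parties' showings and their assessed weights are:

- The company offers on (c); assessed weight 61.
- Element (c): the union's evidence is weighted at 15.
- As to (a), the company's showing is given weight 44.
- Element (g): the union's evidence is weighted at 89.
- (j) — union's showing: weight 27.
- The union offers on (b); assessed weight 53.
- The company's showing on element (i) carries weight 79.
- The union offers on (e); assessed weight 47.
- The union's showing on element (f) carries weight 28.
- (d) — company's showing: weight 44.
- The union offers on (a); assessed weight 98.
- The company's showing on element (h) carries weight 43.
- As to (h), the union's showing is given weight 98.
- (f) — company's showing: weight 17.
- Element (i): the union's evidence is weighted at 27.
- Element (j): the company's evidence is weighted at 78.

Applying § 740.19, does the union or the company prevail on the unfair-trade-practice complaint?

company

— Issue I —
Stage I.1 (union, the preponderance of the evidence, weight is at least 50): (a) net 98−44=54 ≥ 50 — meets; (b) 53 ≥ 50 — meets.
  The union carries Stage I.1; the company now bears the burden.
Stage I.2 (company, the preponderance of the evidence, weight is at least 50): (c) net 61−15=46 < 50 — fails; (d) 44 < 50 — fails.
  Not every element is met, so the company fails to carry Stage I.2.
So the union prevails on this issue.
— Issue II —
Stage II.1 (union, the balance of probabilities, weight is at least 51): (e) 47 < 51 — fails.
  Stage II.1 not carried; the union fails its burden.
The company prevails on this issue.
— Issue III —
At Stage III.1 the union must meet a preponderance (weight is at least 54): on (h) the weight is 98 less the opposing 43 gives net 55, ≥ 54, so (h) meets the standard.
  All elements met. The burden passes to the company.
At Stage III.2 the company must meet a preponderance (weight is at least 54): on (i) the weight is 79 less the opposing 27 gives net 52, which does not reach 54, so (i) does not meet the standard; on (j) the weight is 78 less the opposing 27 gives net 51, which does not reach 54, so (j) does not meet the standard.
  The company does not carry Stage III.2.
The analysis ends at Stage III.2; the union prevails on this issue.
Per-issue: Issue I → union; Issue II → company; Issue III → union. The union must prevail on every issue; overall, the company prevails.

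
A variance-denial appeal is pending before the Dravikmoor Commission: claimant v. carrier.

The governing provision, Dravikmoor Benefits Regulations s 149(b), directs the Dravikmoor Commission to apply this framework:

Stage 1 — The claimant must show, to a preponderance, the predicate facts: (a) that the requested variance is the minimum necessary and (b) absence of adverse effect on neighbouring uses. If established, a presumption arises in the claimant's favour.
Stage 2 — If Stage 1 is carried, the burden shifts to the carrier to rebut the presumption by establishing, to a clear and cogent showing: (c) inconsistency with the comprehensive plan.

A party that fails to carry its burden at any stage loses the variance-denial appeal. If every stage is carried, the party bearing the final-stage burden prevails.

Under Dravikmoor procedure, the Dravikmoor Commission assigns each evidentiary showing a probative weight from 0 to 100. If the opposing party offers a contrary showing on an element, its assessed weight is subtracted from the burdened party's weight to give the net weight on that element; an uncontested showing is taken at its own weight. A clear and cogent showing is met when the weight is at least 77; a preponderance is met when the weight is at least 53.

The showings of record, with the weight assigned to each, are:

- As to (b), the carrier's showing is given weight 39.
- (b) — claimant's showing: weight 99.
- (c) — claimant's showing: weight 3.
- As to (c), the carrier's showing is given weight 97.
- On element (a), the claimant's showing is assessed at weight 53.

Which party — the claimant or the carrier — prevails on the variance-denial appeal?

carrier

Stage 1 — burden on claimant; standard: a preponderance (weight is at least 53).
    (a): 53 ≥ 53 [met]
    (b): 99 − 39 = 60 ≥ 53 [met]
  The claimant carries Stage 1; the carrier now bears the burden.
Stage 2 — burden on carrier; standard: a clear and cogent showing (weight is at least 77).
    (c): 97 − 3 = 94 ≥ 77 [met]
  The carrier carries the last stage.
With every stage satisfied, the carrier prevails.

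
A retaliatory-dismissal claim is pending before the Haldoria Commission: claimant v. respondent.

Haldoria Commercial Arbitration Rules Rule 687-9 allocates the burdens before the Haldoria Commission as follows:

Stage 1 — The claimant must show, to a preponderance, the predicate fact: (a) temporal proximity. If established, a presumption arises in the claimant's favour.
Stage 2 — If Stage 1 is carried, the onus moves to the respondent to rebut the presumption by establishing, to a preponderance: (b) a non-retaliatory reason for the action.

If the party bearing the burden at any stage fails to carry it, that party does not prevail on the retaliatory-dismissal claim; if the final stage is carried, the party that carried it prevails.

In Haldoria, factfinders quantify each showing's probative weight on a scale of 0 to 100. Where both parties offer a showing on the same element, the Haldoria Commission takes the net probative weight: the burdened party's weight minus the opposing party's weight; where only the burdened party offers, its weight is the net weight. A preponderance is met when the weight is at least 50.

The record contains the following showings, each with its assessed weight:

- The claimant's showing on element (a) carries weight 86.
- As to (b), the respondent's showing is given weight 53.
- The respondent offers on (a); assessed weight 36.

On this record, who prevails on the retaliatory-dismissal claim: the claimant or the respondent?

Stage 1 — burden on claimant; standard: a preponderance (weight is at least 50).
    (a): 86 − 36 = 50 ≥ 50 [met]
  The claimant carries Stage 1; the respondent now bears the burden.
Stage 2 — burden on respondent; standard: a preponderance (weight is at least 50).
    (b): 53 ≥ 50 [met]
  All elements met at the final stage.
Every stage carried; the respondent prevails.

respondent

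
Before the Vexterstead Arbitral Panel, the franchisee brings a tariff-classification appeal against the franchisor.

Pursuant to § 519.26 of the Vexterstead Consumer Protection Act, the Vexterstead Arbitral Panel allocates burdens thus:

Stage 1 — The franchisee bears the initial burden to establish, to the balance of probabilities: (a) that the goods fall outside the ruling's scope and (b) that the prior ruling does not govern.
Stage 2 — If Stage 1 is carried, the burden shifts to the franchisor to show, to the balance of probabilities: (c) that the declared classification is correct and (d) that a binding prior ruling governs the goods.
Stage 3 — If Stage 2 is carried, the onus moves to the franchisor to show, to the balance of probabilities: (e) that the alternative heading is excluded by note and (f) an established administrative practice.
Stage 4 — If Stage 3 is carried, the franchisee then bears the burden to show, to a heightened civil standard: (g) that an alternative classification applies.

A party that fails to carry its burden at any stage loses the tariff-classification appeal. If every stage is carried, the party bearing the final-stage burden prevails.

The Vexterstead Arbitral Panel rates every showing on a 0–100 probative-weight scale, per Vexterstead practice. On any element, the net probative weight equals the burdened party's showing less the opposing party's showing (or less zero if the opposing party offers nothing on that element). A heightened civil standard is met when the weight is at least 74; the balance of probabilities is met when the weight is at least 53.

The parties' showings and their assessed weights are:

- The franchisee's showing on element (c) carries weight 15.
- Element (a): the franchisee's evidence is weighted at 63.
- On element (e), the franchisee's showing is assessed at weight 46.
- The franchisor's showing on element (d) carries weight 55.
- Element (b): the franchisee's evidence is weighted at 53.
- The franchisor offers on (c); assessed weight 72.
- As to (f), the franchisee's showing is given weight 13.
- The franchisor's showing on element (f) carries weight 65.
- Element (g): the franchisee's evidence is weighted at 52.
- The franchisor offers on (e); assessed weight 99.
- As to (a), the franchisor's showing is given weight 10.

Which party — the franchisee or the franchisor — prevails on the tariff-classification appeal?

Stage 1 (franchisee, the balance of probabilities, weight is at least 53): (a) net 63−10=53 ≥ 53 — meets; (b) 53 ≥ 53 — meets.
  All elements met. The burden passes to the franchisor.
Stage 2 (franchisor, the balance of probabilities, weight is at least 53): (c) net 72−15=57 ≥ 53 — meets; (d) 55 ≥ 53 — meets.
  Stage 2 carried; the burden remains with the franchisor.
Stage 3 (franchisor, the balance of probabilities, weight is at least 53): (e) net 99−46=53 ≥ 53 — meets; (f) net 65−13=52 < 53 — fails.
  The franchisor does not carry Stage 3.
So the franchisee prevails.

franchisee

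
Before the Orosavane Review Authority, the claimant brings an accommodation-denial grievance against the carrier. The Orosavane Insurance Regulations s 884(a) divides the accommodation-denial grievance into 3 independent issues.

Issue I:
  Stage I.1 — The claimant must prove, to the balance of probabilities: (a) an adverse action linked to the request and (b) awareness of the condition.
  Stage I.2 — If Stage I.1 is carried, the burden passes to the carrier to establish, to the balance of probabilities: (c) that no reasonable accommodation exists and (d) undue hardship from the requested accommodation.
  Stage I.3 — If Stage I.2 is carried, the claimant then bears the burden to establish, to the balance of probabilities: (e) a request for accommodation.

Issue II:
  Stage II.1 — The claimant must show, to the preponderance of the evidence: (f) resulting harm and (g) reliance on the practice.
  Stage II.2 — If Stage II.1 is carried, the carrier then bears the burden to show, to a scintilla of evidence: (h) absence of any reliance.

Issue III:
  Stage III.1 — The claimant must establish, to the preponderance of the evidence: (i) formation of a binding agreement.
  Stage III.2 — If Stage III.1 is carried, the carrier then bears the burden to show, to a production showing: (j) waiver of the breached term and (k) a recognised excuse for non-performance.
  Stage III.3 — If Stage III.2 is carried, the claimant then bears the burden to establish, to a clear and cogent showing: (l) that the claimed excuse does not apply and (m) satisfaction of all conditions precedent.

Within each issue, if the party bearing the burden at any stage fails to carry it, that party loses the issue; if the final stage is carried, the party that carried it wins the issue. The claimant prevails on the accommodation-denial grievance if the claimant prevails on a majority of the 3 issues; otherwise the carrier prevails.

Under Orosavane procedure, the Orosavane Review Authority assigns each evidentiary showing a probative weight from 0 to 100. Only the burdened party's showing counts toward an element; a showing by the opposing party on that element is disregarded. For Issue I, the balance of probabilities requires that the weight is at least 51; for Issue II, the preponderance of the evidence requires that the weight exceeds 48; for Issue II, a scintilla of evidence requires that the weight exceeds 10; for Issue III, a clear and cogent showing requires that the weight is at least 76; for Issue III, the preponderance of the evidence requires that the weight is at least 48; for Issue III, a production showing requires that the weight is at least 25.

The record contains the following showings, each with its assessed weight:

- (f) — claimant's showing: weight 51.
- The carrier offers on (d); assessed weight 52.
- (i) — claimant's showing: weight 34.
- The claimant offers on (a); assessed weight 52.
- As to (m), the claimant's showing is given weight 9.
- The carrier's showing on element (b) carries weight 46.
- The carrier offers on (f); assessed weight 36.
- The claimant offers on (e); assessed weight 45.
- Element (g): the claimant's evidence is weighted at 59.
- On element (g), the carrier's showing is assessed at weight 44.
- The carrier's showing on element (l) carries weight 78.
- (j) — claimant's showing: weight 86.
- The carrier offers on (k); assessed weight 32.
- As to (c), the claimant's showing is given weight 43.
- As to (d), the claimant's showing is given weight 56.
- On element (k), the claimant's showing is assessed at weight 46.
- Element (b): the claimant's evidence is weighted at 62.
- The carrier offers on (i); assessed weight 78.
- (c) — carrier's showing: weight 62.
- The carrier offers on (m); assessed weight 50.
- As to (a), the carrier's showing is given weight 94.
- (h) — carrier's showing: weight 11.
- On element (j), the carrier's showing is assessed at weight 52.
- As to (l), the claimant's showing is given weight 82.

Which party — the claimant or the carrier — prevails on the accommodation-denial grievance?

— Issue I —
Stage I.1 (claimant, the balance of probabilities, weight is at least 51): (a) 52 (carrier's 94 disregarded) ≥ 51 — meets; (b) 62 (carrier's 46 disregarded) ≥ 51 — meets.
  Stage I.1 is satisfied; the onus moves to the carrier.
Stage I.2 (carrier, the balance of probabilities, weight is at least 51): (c) 62 (claimant's 43 disregarded) ≥ 51 — meets; (d) 52 (claimant's 56 disregarded) ≥ 51 — meets.
  The carrier carries Stage I.2; the claimant now bears the burden.
Stage I.3 (claimant, the balance of probabilities, weight is at least 51): (e) 45 < 51 — fails.
  Not every element is met, so the claimant fails to carry Stage I.3.
The carrier prevails on this issue.
— Issue II —
Stage II.1 (claimant, the preponderance of the evidence, weight exceeds 48): (f) 51 (carrier's 36 disregarded) > 48 — meets; (g) 59 (carrier's 44 disregarded) > 48 — meets.
  Stage II.1 is satisfied; the onus moves to the carrier.
Stage II.2 (carrier, a scintilla of evidence, weight exceeds 10): (h) 11 > 10 — meets.
  All elements met at the final stage.
All stages carried — the carrier prevails on this issue.
— Issue III —
At Stage III.1 the claimant must meet the preponderance of the evidence (weight is at least 48): on (i) the weight is 34 (the carrier's 78 is given no effect), < 48, so (i) does not meet the standard.
  Not every element is met, so the claimant fails to carry Stage III.1.
The analysis ends at Stage III.1; the carrier prevails on this issue.
Per-issue: Issue I → carrier; Issue II → carrier; Issue III → carrier. The claimant must prevail on a majority of issues; overall, the carrier prevails.

carrier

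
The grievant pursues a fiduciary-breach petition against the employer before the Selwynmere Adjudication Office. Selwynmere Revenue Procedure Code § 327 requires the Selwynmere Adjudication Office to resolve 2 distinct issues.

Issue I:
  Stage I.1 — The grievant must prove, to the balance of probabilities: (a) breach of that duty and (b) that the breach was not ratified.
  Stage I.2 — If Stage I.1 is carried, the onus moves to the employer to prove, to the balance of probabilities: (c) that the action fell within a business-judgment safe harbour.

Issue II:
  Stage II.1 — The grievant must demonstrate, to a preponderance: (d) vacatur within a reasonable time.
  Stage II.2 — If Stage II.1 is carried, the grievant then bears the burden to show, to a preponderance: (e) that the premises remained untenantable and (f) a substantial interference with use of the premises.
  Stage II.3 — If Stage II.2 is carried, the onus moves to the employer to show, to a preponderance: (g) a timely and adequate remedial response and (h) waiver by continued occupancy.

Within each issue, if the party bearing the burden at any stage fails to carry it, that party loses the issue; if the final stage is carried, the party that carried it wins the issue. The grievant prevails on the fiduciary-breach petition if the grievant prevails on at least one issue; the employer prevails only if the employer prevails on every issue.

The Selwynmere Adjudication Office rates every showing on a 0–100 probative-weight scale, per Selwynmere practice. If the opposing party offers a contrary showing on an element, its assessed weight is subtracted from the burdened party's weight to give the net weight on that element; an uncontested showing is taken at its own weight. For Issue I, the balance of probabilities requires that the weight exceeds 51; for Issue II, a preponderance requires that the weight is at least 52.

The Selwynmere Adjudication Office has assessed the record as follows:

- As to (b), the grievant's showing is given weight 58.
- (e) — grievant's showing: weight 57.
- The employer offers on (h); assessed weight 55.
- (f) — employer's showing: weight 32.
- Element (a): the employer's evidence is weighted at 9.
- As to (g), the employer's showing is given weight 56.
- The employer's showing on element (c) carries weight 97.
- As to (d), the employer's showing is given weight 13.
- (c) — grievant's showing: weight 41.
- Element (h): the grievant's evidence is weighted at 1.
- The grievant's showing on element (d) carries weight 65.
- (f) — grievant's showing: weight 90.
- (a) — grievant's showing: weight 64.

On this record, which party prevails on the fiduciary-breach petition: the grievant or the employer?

employer

— Issue I —
Stage I.1 (grievant, the balance of probabilities, weight exceeds 51): (a) net 64−9=55 > 51 — meets; (b) 58 > 51 — meets.
  Stage I.1 carried; the burden shifts to the employer.
Stage I.2 (employer, the balance of probabilities, weight exceeds 51): (c) net 97−41=56 > 51 — meets.
  The employer carries the last stage.
Every stage carried; the employer prevails on this issue.
— Issue II —
Stage II.1 — burden on grievant; standard: a preponderance (weight is at least 52).
    (d): 65 − 13 = 52 ≥ 52 [met]
  Stage II.1 carried; the burden remains with the grievant.
Stage II.2 — burden on grievant; standard: a preponderance (weight is at least 52).
    (e): 57 ≥ 52 [met]
    (f): 90 − 32 = 58 ≥ 52 [met]
  Stage II.2 carried; the burden shifts to the employer.
Stage II.3 — burden on employer; standard: a preponderance (weight is at least 52).
    (g): 56 ≥ 52 [met]
    (h): 55 − 1 = 54 ≥ 52 [met]
  All elements met at the final stage.
Every stage carried; the employer prevails on this issue.
Per-issue: Issue I → employer; Issue II → employer. The grievant must prevail on at least one issue; overall, the employer prevails.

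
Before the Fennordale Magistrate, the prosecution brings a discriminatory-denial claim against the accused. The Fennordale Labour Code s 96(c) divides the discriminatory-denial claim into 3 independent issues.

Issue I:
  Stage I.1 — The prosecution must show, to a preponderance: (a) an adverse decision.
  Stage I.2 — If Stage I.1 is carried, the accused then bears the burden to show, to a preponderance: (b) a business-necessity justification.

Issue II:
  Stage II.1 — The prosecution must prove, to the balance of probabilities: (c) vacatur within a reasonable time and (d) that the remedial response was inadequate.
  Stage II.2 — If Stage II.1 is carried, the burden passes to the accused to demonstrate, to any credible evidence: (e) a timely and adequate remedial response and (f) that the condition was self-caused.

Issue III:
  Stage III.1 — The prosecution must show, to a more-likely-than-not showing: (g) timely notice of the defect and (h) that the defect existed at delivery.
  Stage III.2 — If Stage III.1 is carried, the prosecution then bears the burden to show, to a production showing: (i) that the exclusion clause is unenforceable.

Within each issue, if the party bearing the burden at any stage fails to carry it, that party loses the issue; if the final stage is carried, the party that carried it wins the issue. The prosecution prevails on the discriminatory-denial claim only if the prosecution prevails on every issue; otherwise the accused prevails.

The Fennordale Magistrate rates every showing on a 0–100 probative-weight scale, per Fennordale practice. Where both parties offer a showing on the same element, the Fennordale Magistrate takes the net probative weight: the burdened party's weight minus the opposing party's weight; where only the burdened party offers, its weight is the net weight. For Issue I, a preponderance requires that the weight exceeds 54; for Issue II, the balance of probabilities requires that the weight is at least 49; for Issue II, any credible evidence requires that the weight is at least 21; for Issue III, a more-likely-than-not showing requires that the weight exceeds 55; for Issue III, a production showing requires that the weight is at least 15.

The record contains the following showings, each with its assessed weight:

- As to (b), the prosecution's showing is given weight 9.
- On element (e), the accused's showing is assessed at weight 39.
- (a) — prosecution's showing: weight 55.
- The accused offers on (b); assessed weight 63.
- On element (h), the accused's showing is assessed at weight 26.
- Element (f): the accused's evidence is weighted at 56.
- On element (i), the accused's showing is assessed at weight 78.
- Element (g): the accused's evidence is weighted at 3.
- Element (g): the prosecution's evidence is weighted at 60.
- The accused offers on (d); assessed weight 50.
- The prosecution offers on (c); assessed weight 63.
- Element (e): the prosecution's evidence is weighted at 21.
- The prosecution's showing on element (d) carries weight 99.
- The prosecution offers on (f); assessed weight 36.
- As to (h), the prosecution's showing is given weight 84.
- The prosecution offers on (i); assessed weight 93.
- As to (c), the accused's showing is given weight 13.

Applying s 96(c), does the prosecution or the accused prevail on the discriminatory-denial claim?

prosecution

— Issue I —
Stage I.1 (prosecution, a preponderance, weight exceeds 54): (a) 55 > 54 — meets.
  The prosecution carries Stage I.1; the accused now bears the burden.
Stage I.2 (accused, a preponderance, weight exceeds 54): (b) net 63−9=54 ≤ 54 — fails.
  The accused does not carry Stage I.2.
So the prosecution prevails on this issue.
— Issue II —
Stage II.1 (prosecution, the balance of probabilities, weight is at least 49): (c) net 63−13=50 ≥ 49 — meets; (d) net 99−50=49 ≥ 49 — meets.
  All elements met. The burden passes to the accused.
Stage II.2 (accused, any credible evidence, weight is at least 21): (e) net 39−21=18 < 21 — fails; (f) net 56−36=20 < 21 — fails.
  The accused does not carry Stage II.2.
The analysis ends at Stage II.2; the prosecution prevails on this issue.
— Issue III —
At Stage III.1 the prosecution must meet a more-likely-than-not showing (weight exceeds 55): on (g) the weight is 60 less the opposing 3 gives net 57, > 55, so (g) meets the standard; on (h) the weight is 84 less the opposing 26 gives net 58, which does exceed 55, so (h) meets the standard.
  Stage III.1 carried; the burden remains with the prosecution.
At Stage III.2 the prosecution must meet a production showing (weight is at least 15): on (i) the weight is 93 less the opposing 78 gives net 15, which does reach 15, so (i) meets the standard.
  All elements met at the final stage.
All stages carried — the prosecution prevails on this issue.
Per-issue: Issue I → prosecution; Issue II → prosecution; Issue III → prosecution. The prosecution must prevail on every issue; overall, the prosecution prevails.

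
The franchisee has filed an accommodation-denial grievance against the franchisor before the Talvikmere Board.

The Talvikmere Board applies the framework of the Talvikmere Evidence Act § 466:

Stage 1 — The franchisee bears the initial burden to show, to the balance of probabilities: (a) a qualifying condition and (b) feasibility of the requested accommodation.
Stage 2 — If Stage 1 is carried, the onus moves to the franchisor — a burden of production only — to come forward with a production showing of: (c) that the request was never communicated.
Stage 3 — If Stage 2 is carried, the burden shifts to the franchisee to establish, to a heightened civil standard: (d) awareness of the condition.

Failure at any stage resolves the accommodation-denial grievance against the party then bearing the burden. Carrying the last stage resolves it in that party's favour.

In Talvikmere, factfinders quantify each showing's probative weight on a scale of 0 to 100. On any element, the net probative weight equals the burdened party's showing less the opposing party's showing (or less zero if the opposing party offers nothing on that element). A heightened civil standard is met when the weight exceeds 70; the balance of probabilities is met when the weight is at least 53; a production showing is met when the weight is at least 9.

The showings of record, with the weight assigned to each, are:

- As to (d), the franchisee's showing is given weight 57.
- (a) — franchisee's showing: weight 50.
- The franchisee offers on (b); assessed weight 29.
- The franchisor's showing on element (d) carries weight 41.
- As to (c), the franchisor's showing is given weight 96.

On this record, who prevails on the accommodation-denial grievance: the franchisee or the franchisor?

franchisor

At Stage 1 the franchisee must meet the balance of probabilities (weight is at least 53): on (a) the weight is 50, < 53, so (a) does not meet the standard; on (b) the weight is 29, which does not reach 53, so (b) does not meet the standard.
  Not every element is met, so the franchisee fails to carry Stage 1.
The franchisor prevails.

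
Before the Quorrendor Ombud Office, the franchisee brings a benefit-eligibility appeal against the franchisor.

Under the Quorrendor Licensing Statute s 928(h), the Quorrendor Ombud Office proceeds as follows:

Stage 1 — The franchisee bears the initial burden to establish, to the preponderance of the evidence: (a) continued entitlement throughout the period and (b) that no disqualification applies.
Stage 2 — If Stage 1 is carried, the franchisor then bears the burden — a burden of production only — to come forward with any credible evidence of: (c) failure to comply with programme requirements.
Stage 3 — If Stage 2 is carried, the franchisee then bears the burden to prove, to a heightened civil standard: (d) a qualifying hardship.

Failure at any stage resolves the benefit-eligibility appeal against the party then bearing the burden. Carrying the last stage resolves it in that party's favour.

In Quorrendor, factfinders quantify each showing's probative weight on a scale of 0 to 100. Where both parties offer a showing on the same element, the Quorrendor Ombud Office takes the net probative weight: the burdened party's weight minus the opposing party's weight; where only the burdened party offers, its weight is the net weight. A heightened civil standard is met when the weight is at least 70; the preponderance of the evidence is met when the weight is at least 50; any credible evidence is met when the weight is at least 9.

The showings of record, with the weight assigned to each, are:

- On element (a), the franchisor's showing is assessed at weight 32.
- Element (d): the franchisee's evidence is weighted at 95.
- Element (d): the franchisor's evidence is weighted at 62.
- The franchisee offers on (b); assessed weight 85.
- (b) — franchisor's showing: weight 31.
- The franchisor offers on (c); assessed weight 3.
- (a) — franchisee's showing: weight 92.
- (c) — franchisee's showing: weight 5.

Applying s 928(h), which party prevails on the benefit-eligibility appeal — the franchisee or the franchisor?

Stage 1 — burden on franchisee; standard: the preponderance of the evidence (weight is at least 50).
    (a): 92 − 32 = 60 ≥ 50 [met]
    (b): 85 − 31 = 54 ≥ 50 [met]
  All elements met. The burden passes to the franchisor.
Stage 2 — burden on franchisor; standard: any credible evidence (weight is at least 9).
    (c): 3 − 5 = -2 < 9 [not met]
  Not every element is met, so the franchisor fails to carry Stage 2.
The franchisee prevails.

franchisee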